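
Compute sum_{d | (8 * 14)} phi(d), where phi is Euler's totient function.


First, 8 * 14 = 112. One classical identity is sum_{d | n} phi(d) = n (each k in [1, n] has a unique gcd with n, and among the k's with gcd(k, n) = n/d there are phi(d) of them). So the sum equals 112. We also verify directly:
Divisors of 112: 1, 2, 4, 7, 8, 14, 16, 28, 56, 112.
phi values: 1, 1, 2, 6, 4, 6, 8, 12, 24, 48.
Sum = 112.

112


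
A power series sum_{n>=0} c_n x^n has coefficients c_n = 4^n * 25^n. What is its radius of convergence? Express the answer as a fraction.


By the root test (Cauchy-Hadamard), the radius is R = 1 / limsup_n |c_n|^(1/n).
Here |c_n|^(1/n) = (4^n * 25^n)^(1/n) = 4 * 25 = 100 for all n.
So R = 1/100 = 1/100.

1/100


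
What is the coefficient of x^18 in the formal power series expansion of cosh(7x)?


The Maclaurin series is cosh(t) = sum_{m>=0} t^(2m) / (2m)!, so substituting t = 7x, only even powers of x are nonzero, with coefficient of x^(2m) equal to 7^(2m) / (2m)!.
For x^18 the coefficient is 7^18/18! = 1628413597910449/6402373705728000 = 33232930569601/130660687872000.

33232930569601/130660687872000


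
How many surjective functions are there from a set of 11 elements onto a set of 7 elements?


By inclusion-exclusion on which target elements are missed, the number of surjections from an n-set onto a k-set is
surj(n, k) = sum_{j=0}^{k} (-1)^j C(k, j) (k - j)^n.
Equivalently surj(n, k) = k! * S(n, k), where S(n, k) is the Stirling number of the second kind.
For n = 11, k = 7:
S(11, 7) = 63987, so
surj = 7! * 63987 = 5040 * 63987 = 322494480.

322494480


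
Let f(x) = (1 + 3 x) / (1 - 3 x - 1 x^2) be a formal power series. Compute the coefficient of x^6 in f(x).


Write f(x) = sum_{k>=0} a_k x^k. Multiplying both sides by 1 - 3 x - 1 x^2 gives
(1 - 3 x - 1 x^2) sum_{k>=0} a_k x^k = 1 + 3 x.
Matching coefficients:
 x^0: a_0 = 1
 x^1: a_1 - 3 a_0 = 3  =>  a_1 = 3*1 + 3 = 6
 x^k (k >= 2): a_k = 3 a_{k-1} + 1 a_{k-2}.
Iterating: a_2 = 19, a_3 = 63, a_4 = 208, a_5 = 687, a_6 = 2269.
So the coefficient of x^6 is 2269.

2269


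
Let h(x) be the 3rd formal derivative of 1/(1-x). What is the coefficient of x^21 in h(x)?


Differentiating 3 times: d^3/dx^3 [1/(1-x)] = 3!/(1-x)^4.
The expansion 1/(1-x)^4 = sum_{k>=0} C(k+3, 3) x^k, so the coefficient of x^n in 3!/(1-x)^4 is 3! * C(n+3, 3).
For n = 21: 6 * C(24, 3) = 6 * 2024 = 12144

12144


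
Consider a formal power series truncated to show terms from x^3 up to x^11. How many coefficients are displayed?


From x^3 to x^11 inclusive, the count is 11 - 3 + 1 = 9.

9


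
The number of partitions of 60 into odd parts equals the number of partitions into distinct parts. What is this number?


Computing partitions of 60 into odd parts (1, 3, 5, ...):
Using the generating function prod_{k>=0} 1/(1-x^(2k+1)),
the count is 10880

10880


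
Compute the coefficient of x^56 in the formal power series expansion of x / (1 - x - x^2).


Let f(x) = sum_{k>=0} a_k x^k. Multiplying f(x) * (1 - x - x^2) = x and matching coefficients gives a_0 = 0, a_1 = 1, and a_k = a_{k-1} + a_{k-2} for k >= 2. These are the Fibonacci numbers F_k.
Iterating from F_0 = 0, F_1 = 1:
F_0=0, F_1=1, F_2=1, F_3=2, F_4=3, F_5=5, F_6=8, F_7=13, F_8=21, F_9=34, ...
F_56 = 225851433717.

225851433717


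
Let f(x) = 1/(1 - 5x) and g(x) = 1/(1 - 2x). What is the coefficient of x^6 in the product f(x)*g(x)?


The coefficient of x^n in f*g is the Cauchy product: sum_{k=0}^{n} a^k * b^(n-k).
With a=5, b=2, n=6:
sum_{k=0}^{6} 5^k * 2^(6-k)
= 25999

25999


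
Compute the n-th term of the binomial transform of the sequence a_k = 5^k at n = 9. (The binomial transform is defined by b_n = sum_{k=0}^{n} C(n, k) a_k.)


With a_k = 5^k, b_n = sum_{k=0}^{n} C(n, k) 5^k = (1 + 5)^n by the binomial theorem.
For n = 9: (1 + 5)^9 = 6^9 = 10077696.

10077696


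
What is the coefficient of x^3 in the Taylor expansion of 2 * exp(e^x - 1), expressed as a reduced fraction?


exp(e^x - 1) = sum_{k>=0} Bell_k x^k / k!, where Bell_k is the k-th Bell number.
So the coefficient of x^3 is 2 * Bell_3 / 3!.
Computing: Bell_3 = 5 and 3! = 6, giving
2 * 5/6 = 5/3.

5/3


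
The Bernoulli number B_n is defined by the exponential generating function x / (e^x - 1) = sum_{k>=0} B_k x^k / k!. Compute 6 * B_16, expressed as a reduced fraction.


Bernoulli numbers can also be computed recursively via B_0 = 1 and sum_{j=0}^{m} C(m+1, j) B_j = 0 for m >= 1. Odd-index Bernoulli numbers vanish for k >= 3.
Computing B_16 = -3617/510, so 6 * B_16 = 6 * -3617/510 = -3617/85.

-3617/85


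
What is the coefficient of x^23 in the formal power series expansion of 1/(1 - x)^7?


The negative binomial / multiset identity is
1/(1 - x)^r = sum_{k>=0} C(k + r - 1, r - 1) x^k.
Here r = 7 and k = 23, so the coefficient is
C(23 + 6, 6) = C(29, 6)
= 475020

475020


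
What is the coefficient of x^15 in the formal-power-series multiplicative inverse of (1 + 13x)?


The inverse is 1/(1 + 13x). Apply the geometric identity 1/(1 - y) = sum_{k>=0} y^k with y = -13x:
1/(1 + 13x) = sum_{k>=0} (-13)^k x^k.
So the coefficient of x^15 is (-13)^15 = -51185893014090757.

-51185893014090757


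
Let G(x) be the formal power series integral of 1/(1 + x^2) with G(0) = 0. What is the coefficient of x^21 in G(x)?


1/(1 + x^2) = sum_{j>=0} (-1)^j x^(2j). Integrating termwise with G(0) = 0:
G(x) = sum_{j>=0} (-1)^j x^(2j+1) / (2j+1) = arctan(x).
Only odd powers are nonzero. For x^21 write 21 = 2*10 + 1, giving
(-1)^10 / 21 = 1/21 = 1/21.

1/21


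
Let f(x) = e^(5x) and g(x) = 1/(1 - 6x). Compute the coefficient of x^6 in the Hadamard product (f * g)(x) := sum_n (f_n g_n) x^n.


Expanding: f_k = 5^k/k! (from e^(5x)) and g_k = 6^k (from 1/(1 - 6x)). So the Hadamard coefficient (f * g)_k = 5^k 6^k / k! = (30)^k / k!.
For k = 6: 30^6/6! = 729000000/720 = 1012500.

1012500


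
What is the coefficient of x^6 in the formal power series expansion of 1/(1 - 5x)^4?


The general identity 1/(1 - c x)^r = sum_{k>=0} c^k C(k + r - 1, r - 1) x^k follows by substituting y = c x into 1/(1 - y)^r = sum_{k>=0} C(k + r - 1, r - 1) y^k.
For c = 5, r = 4, k = 6:
5^6 * C(9, 3) = 15625 * 84 = 1312500.

1312500


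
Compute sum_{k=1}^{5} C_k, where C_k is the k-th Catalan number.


C_1 through C_5: 1, 2, 5, 14, 42
Sum = 1 + 2 + 5 + 14 + 42
= 64

64


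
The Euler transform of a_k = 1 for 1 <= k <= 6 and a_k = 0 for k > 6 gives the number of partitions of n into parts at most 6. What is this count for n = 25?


Partitions of 25 into parts at most 6:
Using generating function (1-x)^(-1)(1-x^2)^(-1)...(1-x^6)^(-1),
the coefficient of x^25 = 612

612


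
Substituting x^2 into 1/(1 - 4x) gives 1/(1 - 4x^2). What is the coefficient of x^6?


The coefficient of x^(2m) in 1/(1 - 4x^2) is 4^m.
With n = 6 = 2*3, the coefficient is 4^3 = 64.

64


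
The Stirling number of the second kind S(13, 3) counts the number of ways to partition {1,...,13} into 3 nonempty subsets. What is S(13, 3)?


Using the explicit formula S(n,k) = (1/k!) sum_{j=0}^{k} (-1)^(k-j) C(k,j) j^n:
S(13, 3) = 261625
Equivalently, S(n,k) is n! times the coefficient of x^n in the EGF (e^x - 1)^k / k!.

261625


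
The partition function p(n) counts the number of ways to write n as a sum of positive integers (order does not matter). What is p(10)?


Using the generating function prod_{k>=1} 1/(1-x^k), we compute p(10).
By dynamic programming over parts 1 through 10:
p(10) = 42

42


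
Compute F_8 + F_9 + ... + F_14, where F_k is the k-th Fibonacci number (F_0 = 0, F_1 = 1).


Use the identity sum_{k=0}^{N} F_k = F_{N+2} - 1 (which follows from F_{k+2} - F_{k+1} = F_k). Then
sum_{k=8}^{14} F_k = (F_{16} - 1) - (F_{9} - 1) = F_{16} - F_{9}.
Computing: F_{16} = 987, F_{9} = 34, so
Sum = 987 - 34 = 953.

953


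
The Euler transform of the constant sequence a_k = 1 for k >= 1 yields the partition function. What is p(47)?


The Euler transform converts the sequence a_k = 1 into the number of integer partitions.
Using the recurrence or dynamic programming:
p(47) = 124754

124754


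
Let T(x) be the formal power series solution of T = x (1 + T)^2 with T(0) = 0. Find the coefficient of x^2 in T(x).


Apply the Lagrange inversion formula: if T = x * phi(T) with phi(t) = (1 + t)^2, then [x^n] T = (1/n) [t^(n-1)] phi(t)^n = (1/n) [t^(n-1)] (1 + t)^(2n) = (1/n) C(2n, n-1).
Using the identity C(2n, n-1) = C(2n, n) * n / (n+1), the unscaled factor equals C(2n, n) / (n+1) = C_n, the n-th Catalan number.
For n = 2: C_2 = C(4, 2) / 3 = 6/3 = 2 = 2.

2


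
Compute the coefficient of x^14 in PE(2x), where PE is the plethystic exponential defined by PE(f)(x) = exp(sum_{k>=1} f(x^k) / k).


With f(x) = 2x, the exponent is sum_{k>=1} 2 x^k / k = 2 * (-ln(1 - x)). Exponentiating:
PE(2x) = exp(-2 ln(1 - x)) = 1/(1 - x)^2.
By the negative binomial expansion, [x^n] 1/(1 - x)^2 = C(n + 1, 1).
For n = 14: C(15, 1) = 15.

15


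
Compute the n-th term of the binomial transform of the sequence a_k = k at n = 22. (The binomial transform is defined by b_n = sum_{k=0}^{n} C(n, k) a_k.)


With a_k = k, b_n = sum_{k=0}^{n} C(n, k) k. Using k * C(n, k) = n * C(n-1, k-1) gives b_n = n * sum_{k>=1} C(n-1, k-1) = n * 2^(n-1).
For n = 22: 22 * 2^21 = 22 * 2097152 = 46137344.

46137344


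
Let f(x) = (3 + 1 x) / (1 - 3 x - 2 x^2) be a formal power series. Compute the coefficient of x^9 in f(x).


Write f(x) = sum_{k>=0} a_k x^k. Multiplying both sides by 1 - 3 x - 2 x^2 gives
(1 - 3 x - 2 x^2) sum_{k>=0} a_k x^k = 3 + 1 x.
Matching coefficients:
 x^0: a_0 = 3
 x^1: a_1 - 3 a_0 = 1  =>  a_1 = 3*3 + 1 = 10
 x^k (k >= 2): a_k = 3 a_{k-1} + 2 a_{k-2}.
Iterating: a_2 = 36, a_3 = 128, a_4 = 456, a_5 = 1624, a_6 = 5784, a_7 = 20600, a_8 = 73368, a_9 = 261304.
So the coefficient of x^9 is 261304.

261304


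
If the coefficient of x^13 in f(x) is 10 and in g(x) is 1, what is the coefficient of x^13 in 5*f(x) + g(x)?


Scalar multiplication scales coefficients: 5 * 10 = 50.
Then add the g coefficient: 50 + 1
= 51

51


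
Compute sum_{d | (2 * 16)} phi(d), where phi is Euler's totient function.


First, 2 * 16 = 32. One classical identity is sum_{d | n} phi(d) = n (each k in [1, n] has a unique gcd with n, and among the k's with gcd(k, n) = n/d there are phi(d) of them). So the sum equals 32. We also verify directly:
Divisors of 32: 1, 2, 4, 8, 16, 32.
phi values: 1, 1, 2, 4, 8, 16.
Sum = 32.

32


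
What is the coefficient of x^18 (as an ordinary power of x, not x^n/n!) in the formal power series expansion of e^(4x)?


The exponential series is e^y = sum_{k>=0} y^k / k!. Substituting y = 4x gives
e^(4x) = sum_{k>=0} 4^k x^k / k!.
So the coefficient of x^n is a^n/n! with a = 4, n = 18:
4^18 / 18! = 68719476736/6402373705728000 = 1048576/97692469875

1048576/97692469875


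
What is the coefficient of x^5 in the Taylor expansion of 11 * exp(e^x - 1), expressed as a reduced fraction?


exp(e^x - 1) = sum_{k>=0} Bell_k x^k / k!, where Bell_k is the k-th Bell number.
So the coefficient of x^5 is 11 * Bell_5 / 5!.
Computing: Bell_5 = 52 and 5! = 120, giving
11 * 52/120 = 143/30.

143/30


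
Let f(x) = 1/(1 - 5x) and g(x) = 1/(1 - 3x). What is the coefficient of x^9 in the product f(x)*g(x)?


The coefficient of x^n in f*g is the Cauchy product: sum_{k=0}^{n} a^k * b^(n-k).
With a=5, b=3, n=9:
sum_{k=0}^{9} 5^k * 3^(9-k)
= 4853288

4853288


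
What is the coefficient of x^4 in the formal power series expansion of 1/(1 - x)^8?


The negative binomial / multiset identity is
1/(1 - x)^r = sum_{k>=0} C(k + r - 1, r - 1) x^k.
Here r = 8 and k = 4, so the coefficient is
C(4 + 7, 7) = C(11, 7)
= 330

330


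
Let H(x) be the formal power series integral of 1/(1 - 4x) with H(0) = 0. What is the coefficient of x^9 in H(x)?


1/(1 - 4x) = sum_{k>=0} 4^k x^k. Integrating termwise with H(0) = 0:
H(x) = sum_{k>=0} 4^k x^(k+1) / (k+1) = sum_{m>=1} 4^(m-1) x^m / m.
For m = 9: 4^8/9 = 65536/9 = 65536/9.

65536/9


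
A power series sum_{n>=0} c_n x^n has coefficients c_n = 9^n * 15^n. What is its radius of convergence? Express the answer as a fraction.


By the root test (Cauchy-Hadamard), the radius is R = 1 / limsup_n |c_n|^(1/n).
Here |c_n|^(1/n) = (9^n * 15^n)^(1/n) = 9 * 15 = 135 for all n.
So R = 1/135 = 1/135.

1/135


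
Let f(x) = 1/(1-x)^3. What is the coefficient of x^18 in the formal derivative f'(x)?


Differentiate: d/dx [ 1/(1-x)^r ] = r / (1-x)^(r+1).
Here r = 3, so f'(x) = 3 / (1-x)^4.
The expansion of 1/(1-x)^(r+1) has coefficient of x^n equal to C(n+r, r).
So the coefficient of x^18 in f'(x) is
3 * C(21, 3) = 3 * 1330 = 3990

3990


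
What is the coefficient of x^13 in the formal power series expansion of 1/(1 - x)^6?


The expansion 1/(1 - x)^r = sum_{k>=0} C(k + r - 1, r - 1) x^k follows from the multiset / negative-binomial theorem (or from repeated differentiation of the geometric series).
For r = 6 and k = 13:
C(18, 5) = 6402373705728000 / (120 * 6227020800) = 8568.

8568


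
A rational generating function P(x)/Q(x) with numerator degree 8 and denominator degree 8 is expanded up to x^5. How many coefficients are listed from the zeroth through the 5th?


Expanding up to x^5 gives the coefficients for x^0, x^1, ..., x^5.
That is 5 + 1 = 6 coefficients in total.

6


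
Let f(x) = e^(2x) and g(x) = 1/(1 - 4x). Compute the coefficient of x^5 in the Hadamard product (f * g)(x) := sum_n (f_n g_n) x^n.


Expanding: f_k = 2^k/k! (from e^(2x)) and g_k = 4^k (from 1/(1 - 4x)). So the Hadamard coefficient (f * g)_k = 2^k 4^k / k! = (8)^k / k!.
For k = 5: 8^5/5! = 32768/120 = 4096/15.

4096/15


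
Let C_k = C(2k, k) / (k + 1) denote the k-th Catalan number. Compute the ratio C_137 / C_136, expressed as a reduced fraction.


Using C_k = (2k)! / (k! (k+1)!), the ratio C_{k+1}/C_k simplifies to
C_{k+1}/C_k = [(2k+2)! / ((k+1)! (k+2)!)] * [k! (k+1)! / (2k)!]
 = (2k+2)(2k+1) / ((k+1)(k+2)) = 2(2k+1) / (k+2).
For k = 136: 2(2*136 + 1) / (136 + 2) = 546/138 = 91/23.

91/23


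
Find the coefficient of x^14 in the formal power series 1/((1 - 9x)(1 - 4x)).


By partial fractions or Cauchy convolution:
The coefficient equals sum_{k=0}^{14} 9^k * 4^(14-k).
= 41178011670565

41178011670565


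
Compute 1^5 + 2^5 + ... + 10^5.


This power sum has a closed form given by Faulhaber's formula
sum_{k=1}^{m} k^p = (1 / (p + 1)) * sum_{j=0}^{p} C(p + 1, j) B_j m^(p + 1 - j),
but for small m direct computation is fastest:
1 + 32 + 243 + 1024 + 3125 + 7776 + 16807 + 32768 + 59049 + 100000 = 220825.

220825


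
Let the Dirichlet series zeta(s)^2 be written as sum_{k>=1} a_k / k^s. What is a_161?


The Dirichlet convolution of the constant function 1 with itself gives (1 * 1)(k) = sum_{d | k} 1 = d(k), the number of positive divisors of k.
Since zeta(s) = sum_{k>=1} 1/k^s, we have zeta(s)^2 = sum_{k>=1} d(k)/k^s, so a_k = d(k).
For k = 161: the divisors are 1, 7, 23, 161.
Count = 4.

4


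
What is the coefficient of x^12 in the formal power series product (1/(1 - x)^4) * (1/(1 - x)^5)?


Combine the factors: (1/(1 - x)^4) * (1/(1 - x)^5) = 1/(1 - x)^9.
Then use 1/(1 - x)^r = sum_{k>=0} C(k + r - 1, r - 1) x^k with r = 9 and k = 12:
C(20, 8) = 125970.

125970


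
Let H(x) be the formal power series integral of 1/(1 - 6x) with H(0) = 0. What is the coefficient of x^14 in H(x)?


1/(1 - 6x) = sum_{k>=0} 6^k x^k. Integrating termwise with H(0) = 0:
H(x) = sum_{k>=0} 6^k x^(k+1) / (k+1) = sum_{m>=1} 6^(m-1) x^m / m.
For m = 14: 6^13/14 = 13060694016/14 = 6530347008/7.

6530347008/7


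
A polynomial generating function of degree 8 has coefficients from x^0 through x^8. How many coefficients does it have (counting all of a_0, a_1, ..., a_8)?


A polynomial of degree 8 takes the form a_0 + a_1 x + ... + a_8 x^8.
The number of coefficients is 8 + 1 = 9.

9


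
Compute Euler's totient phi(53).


phi(n) counts integers in [1, n] coprime to n. Using the multiplicative formula phi(n) = n * prod_{p | n} (1 - 1/p):
53 = 53, so
phi(53) = 53 * (1 - 1/53) = 52.

52


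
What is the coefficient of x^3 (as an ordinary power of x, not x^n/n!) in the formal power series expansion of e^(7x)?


The exponential series is e^y = sum_{k>=0} y^k / k!. Substituting y = 7x gives
e^(7x) = sum_{k>=0} 7^k x^k / k!.
So the coefficient of x^n is a^n/n! with a = 7, n = 3:
7^3 / 3! = 343/6 = 343/6

343/6


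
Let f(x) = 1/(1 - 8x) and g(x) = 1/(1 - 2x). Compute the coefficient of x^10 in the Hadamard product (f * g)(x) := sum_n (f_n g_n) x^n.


f has coefficients f_k = 8^k and g has coefficients g_k = 2^k, so the Hadamard product has coefficient (f*g)_k = 8^k * 2^k = 16^k.
For k = 10: 16^10 = 1099511627776.

1099511627776


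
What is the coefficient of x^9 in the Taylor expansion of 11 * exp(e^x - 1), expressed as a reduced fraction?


exp(e^x - 1) = sum_{k>=0} Bell_k x^k / k!, where Bell_k is the k-th Bell number.
So the coefficient of x^9 is 11 * Bell_9 / 9!.
Computing: Bell_9 = 21147 and 9! = 362880, giving
11 * 21147/362880 = 11077/17280.

11077/17280


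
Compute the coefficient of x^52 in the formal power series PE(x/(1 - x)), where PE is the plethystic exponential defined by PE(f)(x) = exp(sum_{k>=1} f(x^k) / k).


For f(x) = x/(1 - x) we have
sum_{k>=1} f(x^k) / k = sum_{k>=1} (1/k) * x^k / (1 - x^k) = sum_{k, m >= 1} x^(k m) / k,
which after exponentiating simplifies to
PE(x/(1 - x)) = prod_{k>=1} 1 / (1 - x^k).
This is the generating function for the partition function p(n), so the coefficient of x^52 is p(52).
Computing p(52) by dynamic programming over parts 1, 2, ..., 52: p(52) = 281589.

281589


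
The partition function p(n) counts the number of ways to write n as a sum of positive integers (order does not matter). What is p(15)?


Using the generating function prod_{k>=1} 1/(1-x^k), we compute p(15).
By dynamic programming over parts 1 through 15:
p(15) = 176

176


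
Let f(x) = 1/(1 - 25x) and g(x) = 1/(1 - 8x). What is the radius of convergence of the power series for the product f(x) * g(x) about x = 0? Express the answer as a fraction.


The radius of 1/(1 - 25x) is 1/25 (nearest singularity at x = 1/25), and the radius of 1/(1 - 8x) is 1/8.
The product f(x)*g(x) = 1/((1 - 25x)(1 - 8x)) has singularities at both 1/25 and 1/8, so its radius of convergence is the distance to the nearest one:
min(1/25, 1/8) = 1/25.

1/25


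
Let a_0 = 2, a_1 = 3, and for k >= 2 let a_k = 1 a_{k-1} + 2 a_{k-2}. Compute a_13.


Iterating the recurrence forward:
a_0 = 2
a_1 = 3
a_2 = 1*3 + 2*2 = 7
a_3 = 1*7 + 2*3 = 13
a_4 = 1*13 + 2*7 = 27
a_5 = 1*27 + 2*13 = 53
a_6 = 1*53 + 2*27 = 107
a_7 = 1*107 + 2*53 = 213
a_8 = 1*213 + 2*107 = 427
a_9 = 1*427 + 2*213 = 853
a_10 = 1*853 + 2*427 = 1707
a_11 = 1*1707 + 2*853 = 3413
a_12 = 1*3413 + 2*1707 = 6827
a_13 = 1*6827 + 2*3413 = 13653
So a_13 = 13653.

13653


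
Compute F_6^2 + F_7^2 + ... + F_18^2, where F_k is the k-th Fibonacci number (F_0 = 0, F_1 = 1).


There is a standard identity sum_{k=0}^{N} F_k^2 = F_N * F_{N+1} (proved inductively from the telescoping relation F_k^2 = F_k F_{k+1} - F_{k-1} F_k). Then
sum_{k=6}^{18} F_k^2 = F_18 F_19 - F_5 F_6.
Computing: F_18 = 2584, F_19 = 4181, F_5 = 5, F_6 = 8.
Sum = 2584 * 4181 - 5 * 8 = 10803664.

10803664


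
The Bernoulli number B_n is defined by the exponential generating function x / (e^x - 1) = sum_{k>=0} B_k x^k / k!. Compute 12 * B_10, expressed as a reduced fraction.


Bernoulli numbers can also be computed recursively via B_0 = 1 and sum_{j=0}^{m} C(m+1, j) B_j = 0 for m >= 1. Odd-index Bernoulli numbers vanish for k >= 3.
Computing B_10 = 5/66, so 12 * B_10 = 12 * 5/66 = 10/11.

10/11


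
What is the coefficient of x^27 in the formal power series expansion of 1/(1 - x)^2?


The negative binomial / multiset identity is
1/(1 - x)^r = sum_{k>=0} C(k + r - 1, r - 1) x^k.
Here r = 2 and k = 27, so the coefficient is
C(27 + 1, 1) = C(28, 1)
= 28

28


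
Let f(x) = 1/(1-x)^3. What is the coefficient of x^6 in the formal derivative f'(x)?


Differentiate: d/dx [ 1/(1-x)^r ] = r / (1-x)^(r+1).
Here r = 3, so f'(x) = 3 / (1-x)^4.
The expansion of 1/(1-x)^(r+1) has coefficient of x^n equal to C(n+r, r).
So the coefficient of x^6 in f'(x) is
3 * C(9, 3) = 3 * 84 = 252

252


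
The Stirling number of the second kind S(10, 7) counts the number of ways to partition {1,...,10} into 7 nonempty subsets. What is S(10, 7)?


Using the explicit formula S(n,k) = (1/k!) sum_{j=0}^{k} (-1)^(k-j) C(k,j) j^n:
S(10, 7) = 5880
Equivalently, S(n,k) is n! times the coefficient of x^n in the EGF (e^x - 1)^k / k!.

5880


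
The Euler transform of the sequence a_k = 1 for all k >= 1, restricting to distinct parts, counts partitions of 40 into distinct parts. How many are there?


Partitions of 40 into distinct parts can be computed via generating function.
Product (1+x)(1+x^2)(1+x^3)...
The coefficient of x^40 = 1113

1113


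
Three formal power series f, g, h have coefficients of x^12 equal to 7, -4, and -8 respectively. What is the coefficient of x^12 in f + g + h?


Series addition is componentwise:
7 + -4 + -8
= -5

-5


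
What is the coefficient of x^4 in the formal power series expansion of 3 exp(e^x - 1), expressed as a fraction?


exp(e^x - 1) is the exponential generating function for the Bell numbers Bell_k: exp(e^x - 1) = sum_{k>=0} Bell_k x^k / k!.
So the coefficient of x^4 in 3 exp(e^x - 1) is 3 Bell_4 / 4!.
Computing: Bell_4 = 15 and 4! = 24, giving
3 * 15/24 = 15/8.

15/8


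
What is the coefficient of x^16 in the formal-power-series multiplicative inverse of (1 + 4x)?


The inverse is 1/(1 + 4x). Apply the geometric identity 1/(1 - y) = sum_{k>=0} y^k with y = -4x:
1/(1 + 4x) = sum_{k>=0} (-4)^k x^k.
So the coefficient of x^16 is (-4)^16 = 4294967296.

4294967296


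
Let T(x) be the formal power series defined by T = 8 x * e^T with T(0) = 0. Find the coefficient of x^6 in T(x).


Apply the Lagrange inversion formula: if T = 8 x * phi(T) with phi(t) = e^t, then
[x^n] T = 8^n * (1/n) [t^(n-1)] phi(t)^n = 8^n * (1/n) [t^(n-1)] e^(n t) = 8^n * (1/n) * n^(n-1) / (n-1)! = 8^n * n^(n-1) / n!.
When c = 1 this is the Cayley count of rooted labeled trees on n vertices, divided by n!.
For n = 6: 8^6 * 6^5 / 6! = 262144 * 7776/720 = 14155776/5.

14155776/5


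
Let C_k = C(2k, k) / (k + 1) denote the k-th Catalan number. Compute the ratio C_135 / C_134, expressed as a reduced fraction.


Using C_k = (2k)! / (k! (k+1)!), the ratio C_{k+1}/C_k simplifies to
C_{k+1}/C_k = [(2k+2)! / ((k+1)! (k+2)!)] * [k! (k+1)! / (2k)!]
 = (2k+2)(2k+1) / ((k+1)(k+2)) = 2(2k+1) / (k+2).
For k = 134: 2(2*134 + 1) / (134 + 2) = 538/136 = 269/68.

269/68


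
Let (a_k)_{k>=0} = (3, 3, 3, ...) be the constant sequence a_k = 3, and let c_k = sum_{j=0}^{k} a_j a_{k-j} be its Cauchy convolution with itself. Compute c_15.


Since a_j = 3 for all j >= 0, the convolution sum becomes
c_k = sum_{j=0}^{k} 3 * 3 = 9 * (k + 1).
Equivalently, the generating function of (a_k) is 3/(1 - x) and its square is 9/(1 - x)^2 = sum_{k>=0} 9(k + 1) x^k.
For k = 15: 9 * 16 = 144.

144


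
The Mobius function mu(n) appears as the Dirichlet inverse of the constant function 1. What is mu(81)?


81 has a squared prime factor, so mu(81) = 0.
Factorization reveals a repeated prime.

0


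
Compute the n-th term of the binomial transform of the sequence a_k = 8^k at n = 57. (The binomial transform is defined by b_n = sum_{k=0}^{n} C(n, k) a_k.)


With a_k = 8^k, b_n = sum_{k=0}^{n} C(n, k) 8^k = (1 + 8)^n by the binomial theorem.
For n = 57: (1 + 8)^57 = 9^57 = 2465034704958067503996131453373943813074726512397600969.

2465034704958067503996131453373943813074726512397600969


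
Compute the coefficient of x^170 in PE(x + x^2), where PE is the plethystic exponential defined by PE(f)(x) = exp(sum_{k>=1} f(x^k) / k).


With f(x) = x + x^2, the exponent is sum_{k>=1} (x^k + x^(2k)) / k = -ln(1 - x) - ln(1 - x^2). Exponentiating:
PE(x + x^2) = 1 / ((1 - x)(1 - x^2)).
This is the generating function for partitions of n into parts of size 1 or 2. The number of 2's can be any j in 0..85, and the rest are 1's, so
[x^170] = floor(170/2) + 1 = 86.

86


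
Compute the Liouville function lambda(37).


The Liouville function is lambda(k) = (-1)^Omega(k), where Omega(k) counts the prime factors of k with multiplicity.
Factoring: 37 = 37, so Omega(37) = 1.
lambda(37) = (-1)^1 = -1.

-1


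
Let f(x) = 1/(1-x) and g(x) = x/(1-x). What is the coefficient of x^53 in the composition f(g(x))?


First simplify the composition: f(g(x)) = 1/(1 - x/(1-x)) = (1-x)/((1-x) - x) = (1-x)/(1-2x).
Now extract the coefficient. Write (1-x)/(1-2x) = 1/(1-2x) - x/(1-2x).
The coefficient of x^n in 1/(1-2x) is 2^n, and in x/(1-2x) is 2^(n-1) (for n >= 1).
So the coefficient of x^53 is 2^53 - 2^52 = 9007199254740992 - 4503599627370496 = 4503599627370496.

4503599627370496


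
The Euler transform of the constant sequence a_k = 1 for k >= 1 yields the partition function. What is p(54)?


The Euler transform converts the sequence a_k = 1 into the number of integer partitions.
Using the recurrence or dynamic programming:
p(54) = 386155

386155


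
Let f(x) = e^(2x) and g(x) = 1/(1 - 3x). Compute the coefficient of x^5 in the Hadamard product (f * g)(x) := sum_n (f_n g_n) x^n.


Expanding: f_k = 2^k/k! (from e^(2x)) and g_k = 3^k (from 1/(1 - 3x)). So the Hadamard coefficient (f * g)_k = 2^k 3^k / k! = (6)^k / k!.
For k = 5: 6^5/5! = 7776/120 = 324/5.

324/5


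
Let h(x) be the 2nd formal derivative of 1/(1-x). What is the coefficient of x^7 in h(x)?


Differentiating 2 times: d^2/dx^2 [1/(1-x)] = 2!/(1-x)^3.
The expansion 1/(1-x)^3 = sum_{k>=0} C(k+2, 2) x^k, so the coefficient of x^n in 2!/(1-x)^3 is 2! * C(n+2, 2).
For n = 7: 2 * C(9, 2) = 2 * 36 = 72

72


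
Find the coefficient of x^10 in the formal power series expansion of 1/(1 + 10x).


Write 1/(1 + c x) = 1/(1 - (-c) x) and apply the geometric-series identity
1/(1 - y) = sum_{k>=0} y^k to get 1/(1 + c x) = sum_{k>=0} (-c)^k x^k.
So the coefficient of x^k is (-c)^k = (-1)^k * c^k.
Here c = 10 and k = 10:
(-10)^10 = 1 * 10000000000 = 10000000000

10000000000


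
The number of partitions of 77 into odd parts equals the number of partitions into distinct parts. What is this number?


Computing partitions of 77 into odd parts (1, 3, 5, ...):
Using the generating function prod_{k>=0} 1/(1-x^(2k+1)),
the count is 58499

58499


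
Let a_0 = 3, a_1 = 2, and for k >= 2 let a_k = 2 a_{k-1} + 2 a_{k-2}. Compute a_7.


Iterating the recurrence forward:
a_0 = 3
a_1 = 2
a_2 = 2*2 + 2*3 = 10
a_3 = 2*10 + 2*2 = 24
a_4 = 2*24 + 2*10 = 68
a_5 = 2*68 + 2*24 = 184
a_6 = 2*184 + 2*68 = 504
a_7 = 2*504 + 2*184 = 1376
So a_7 = 1376.

1376


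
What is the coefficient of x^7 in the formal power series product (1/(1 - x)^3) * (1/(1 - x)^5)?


Combine the factors: (1/(1 - x)^3) * (1/(1 - x)^5) = 1/(1 - x)^8.
Then use 1/(1 - x)^r = sum_{k>=0} C(k + r - 1, r - 1) x^k with r = 8 and k = 7:
C(14, 7) = 3432.

3432


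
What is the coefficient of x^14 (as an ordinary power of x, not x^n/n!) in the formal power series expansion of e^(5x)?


The exponential series is e^y = sum_{k>=0} y^k / k!. Substituting y = 5x gives
e^(5x) = sum_{k>=0} 5^k x^k / k!.
So the coefficient of x^n is a^n/n! with a = 5, n = 14:
5^14 / 14! = 6103515625/87178291200 = 244140625/3487131648

244140625/3487131648


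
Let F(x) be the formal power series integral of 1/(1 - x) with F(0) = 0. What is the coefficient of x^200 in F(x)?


1/(1 - x) = sum_{k>=0} x^k. Integrating termwise and using F(0) = 0 gives
F(x) = sum_{k>=0} x^(k+1) / (k+1) = sum_{m>=1} x^m / m = -ln(1 - x).
So the coefficient of x^200 is 1/200 = 1/200.

1/200


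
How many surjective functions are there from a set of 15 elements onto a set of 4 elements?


By inclusion-exclusion on which target elements are missed, the number of surjections from an n-set onto a k-set is
surj(n, k) = sum_{j=0}^{k} (-1)^j C(k, j) (k - j)^n.
Equivalently surj(n, k) = k! * S(n, k), where S(n, k) is the Stirling number of the second kind.
For n = 15, k = 4:
S(15, 4) = 42355950, so
surj = 4! * 42355950 = 24 * 42355950 = 1016542800.

1016542800


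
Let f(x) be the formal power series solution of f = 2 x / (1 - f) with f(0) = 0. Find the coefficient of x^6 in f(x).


Apply Lagrange inversion: f = 2 x * phi(f) with phi(t) = 1/(1 - t), so
[x^n] f = 2^n * (1/n) [t^(n-1)] phi(t)^n = 2^n * (1/n) [t^(n-1)] (1 - t)^(-n) = 2^n * (1/n) C(2n - 2, n - 1) = 2^n * C_{n-1}.
For n = 6: C_5 = C(10, 5) / 6 = 252/6 = 42.
With the 2^6 = 64 factor, the coefficient is 64 * 42 = 2688.

2688


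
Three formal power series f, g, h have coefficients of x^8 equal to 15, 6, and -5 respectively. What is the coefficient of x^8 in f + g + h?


Series addition is componentwise:
15 + 6 + -5
= 16

16


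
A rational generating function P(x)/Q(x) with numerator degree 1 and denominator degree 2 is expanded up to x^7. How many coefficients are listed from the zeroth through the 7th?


Expanding up to x^7 gives the coefficients for x^0, x^1, ..., x^7.
That is 7 + 1 = 8 coefficients in total.

8


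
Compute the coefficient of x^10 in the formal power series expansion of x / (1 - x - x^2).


Let f(x) = sum_{k>=0} a_k x^k. Multiplying f(x) * (1 - x - x^2) = x and matching coefficients gives a_0 = 0, a_1 = 1, and a_k = a_{k-1} + a_{k-2} for k >= 2. These are the Fibonacci numbers F_k.
Iterating from F_0 = 0, F_1 = 1:
F_0=0, F_1=1, F_2=1, F_3=2, F_4=3, F_5=5, F_6=8, F_7=13, F_8=21, F_9=34, ...
F_10 = 55.

55


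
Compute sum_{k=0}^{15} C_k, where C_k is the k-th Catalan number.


C_0 through C_15: 1, 1, 2, 5, 14, 42, 132, 429, 1430, 4862, 16796, 58786, 208012, 742900, 2674440, 9694845
Sum = 1 + 1 + 2 + 5 + 14 + 42 + 132 + 429 + 1430 + 4862 + 16796 + 58786 + 208012 + 742900 + 2674440 + 9694845
= 13402697

13402697


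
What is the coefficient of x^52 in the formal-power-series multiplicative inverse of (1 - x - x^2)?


Let the inverse be f(x) = sum_{k>=0} a_k x^k. From f(x) * (1 - x - x^2) = 1 and matching coefficients:
 x^0: a_0 = 1.
 x^1: a_1 - a_0 = 0, so a_1 = 1.
 x^k (k >= 2): a_k - a_{k-1} - a_{k-2} = 0, i.e. a_k = a_{k-1} + a_{k-2}.
This is the Fibonacci-type recurrence shifted so that a_0 = a_1 = 1.
Iterating: a_0=1, a_1=1, a_2=2, a_3=3, a_4=5, a_5=8, a_6=13, a_7=21, a_8=34, a_9=55, ...
a_52 = 53316291173.

53316291173


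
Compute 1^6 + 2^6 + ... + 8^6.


This power sum has a closed form given by Faulhaber's formula
sum_{k=1}^{m} k^p = (1 / (p + 1)) * sum_{j=0}^{p} C(p + 1, j) B_j m^(p + 1 - j),
but for small m direct computation is fastest:
1 + 64 + 729 + 4096 + 15625 + 46656 + 117649 + 262144 = 446964.

446964


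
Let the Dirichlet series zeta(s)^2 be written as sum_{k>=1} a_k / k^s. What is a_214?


The Dirichlet convolution of the constant function 1 with itself gives (1 * 1)(k) = sum_{d | k} 1 = d(k), the number of positive divisors of k.
Since zeta(s) = sum_{k>=1} 1/k^s, we have zeta(s)^2 = sum_{k>=1} d(k)/k^s, so a_k = d(k).
For k = 214: the divisors are 1, 2, 107, 214.
Count = 4.

4


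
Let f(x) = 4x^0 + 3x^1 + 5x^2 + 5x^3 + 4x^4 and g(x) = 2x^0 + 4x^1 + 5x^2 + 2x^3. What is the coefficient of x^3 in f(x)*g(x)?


Cauchy product at x^3:
4*2 + 3*5 + 5*4 + 5*2
= 53

53


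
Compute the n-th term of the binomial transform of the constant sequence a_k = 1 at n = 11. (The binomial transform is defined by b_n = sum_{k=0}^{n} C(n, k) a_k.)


With a_k = 1 for all k, b_n = sum_{k=0}^{n} C(n, k) = 2^n by the binomial theorem.
For n = 11: 2^11 = 2048.

2048


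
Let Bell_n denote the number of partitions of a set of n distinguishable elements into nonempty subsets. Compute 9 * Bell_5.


Bell_5 can be computed from the Bell triangle or from Dobinski's identity Bell_n = (1/e) * sum_{k>=0} k^n / k!.
Computing Bell_5 = 52.
Then 9 * 52 = 468.

468


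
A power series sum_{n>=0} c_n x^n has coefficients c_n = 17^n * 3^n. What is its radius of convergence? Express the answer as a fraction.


By the root test (Cauchy-Hadamard), the radius is R = 1 / limsup_n |c_n|^(1/n).
Here |c_n|^(1/n) = (17^n * 3^n)^(1/n) = 17 * 3 = 51 for all n.
So R = 1/51 = 1/51.

1/51


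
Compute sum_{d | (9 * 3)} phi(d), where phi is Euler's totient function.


First, 9 * 3 = 27. One classical identity is sum_{d | n} phi(d) = n (each k in [1, n] has a unique gcd with n, and among the k's with gcd(k, n) = n/d there are phi(d) of them). So the sum equals 27. We also verify directly:
Divisors of 27: 1, 3, 9, 27.
phi values: 1, 2, 6, 18.
Sum = 27.

27


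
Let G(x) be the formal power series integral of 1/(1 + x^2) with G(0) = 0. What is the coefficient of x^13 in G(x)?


1/(1 + x^2) = sum_{j>=0} (-1)^j x^(2j). Integrating termwise with G(0) = 0:
G(x) = sum_{j>=0} (-1)^j x^(2j+1) / (2j+1) = arctan(x).
Only odd powers are nonzero. For x^13 write 13 = 2*6 + 1, giving
(-1)^6 / 13 = 1/13 = 1/13.

1/13


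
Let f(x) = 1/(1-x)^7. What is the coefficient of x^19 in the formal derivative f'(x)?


Differentiate: d/dx [ 1/(1-x)^r ] = r / (1-x)^(r+1).
Here r = 7, so f'(x) = 7 / (1-x)^8.
The expansion of 1/(1-x)^(r+1) has coefficient of x^n equal to C(n+r, r).
So the coefficient of x^19 in f'(x) is
7 * C(26, 7) = 7 * 657800 = 4604600

4604600


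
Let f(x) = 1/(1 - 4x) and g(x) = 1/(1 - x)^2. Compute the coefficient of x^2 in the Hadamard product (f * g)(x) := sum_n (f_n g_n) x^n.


f has coefficients f_k = 4^k. For g = 1/(1 - x)^2 the coefficient is g_k = C(k + 1, 1) = k + 1. The Hadamard coefficient is (f * g)_k = 4^k * (k + 1).
For k = 2: 4^2 * 3 = 16 * 3 = 48.

48


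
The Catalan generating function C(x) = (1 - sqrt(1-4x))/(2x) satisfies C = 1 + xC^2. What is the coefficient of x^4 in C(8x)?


Substituting x -> 8x scales the n-th coefficient by 8^n, so [x^4] C(8x) = 8^4 * C_4.
C_4 = C(2*4, 4)/(5) = 70/5 = 14.
So 8^4 * 14 = 4096 * 14 = 57344.

57344


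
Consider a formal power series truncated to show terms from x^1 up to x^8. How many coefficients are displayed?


From x^1 to x^8 inclusive, the count is 8 - 1 + 1 = 8.

8


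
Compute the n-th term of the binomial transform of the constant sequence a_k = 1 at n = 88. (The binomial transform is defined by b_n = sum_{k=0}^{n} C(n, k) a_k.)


With a_k = 1 for all k, b_n = sum_{k=0}^{n} C(n, k) = 2^n by the binomial theorem.
For n = 88: 2^88 = 309485009821345068724781056.

309485009821345068724781056


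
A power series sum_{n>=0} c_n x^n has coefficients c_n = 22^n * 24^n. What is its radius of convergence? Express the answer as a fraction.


By the root test (Cauchy-Hadamard), the radius is R = 1 / limsup_n |c_n|^(1/n).
Here |c_n|^(1/n) = (22^n * 24^n)^(1/n) = 22 * 24 = 528 for all n.
So R = 1/528 = 1/528.

1/528


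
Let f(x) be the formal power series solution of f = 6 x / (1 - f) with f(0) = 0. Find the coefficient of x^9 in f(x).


Apply Lagrange inversion: f = 6 x * phi(f) with phi(t) = 1/(1 - t), so
[x^n] f = 6^n * (1/n) [t^(n-1)] phi(t)^n = 6^n * (1/n) [t^(n-1)] (1 - t)^(-n) = 6^n * (1/n) C(2n - 2, n - 1) = 6^n * C_{n-1}.
For n = 9: C_8 = C(16, 8) / 9 = 12870/9 = 1430.
With the 6^9 = 10077696 factor, the coefficient is 10077696 * 1430 = 14411105280.

14411105280


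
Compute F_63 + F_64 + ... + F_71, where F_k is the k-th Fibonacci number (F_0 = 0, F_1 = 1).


Use the identity sum_{k=0}^{N} F_k = F_{N+2} - 1 (which follows from F_{k+2} - F_{k+1} = F_k). Then
sum_{k=63}^{71} F_k = (F_{73} - 1) - (F_{64} - 1) = F_{73} - F_{64}.
Computing: F_{73} = 806515533049393, F_{64} = 10610209857723, so
Sum = 806515533049393 - 10610209857723 = 795905323191670.

795905323191670


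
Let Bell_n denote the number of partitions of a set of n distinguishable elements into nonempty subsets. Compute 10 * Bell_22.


Bell_22 can be computed from the Bell triangle or from Dobinski's identity Bell_n = (1/e) * sum_{k>=0} k^n / k!.
Computing Bell_22 = 4506715738447323.
Then 10 * 4506715738447323 = 45067157384473230.

45067157384473230


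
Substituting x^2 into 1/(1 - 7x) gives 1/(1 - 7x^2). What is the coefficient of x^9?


Since 1/(1 - 7x^2) only has even powers of x,
the coefficient of x^9 (odd) is 0.

0


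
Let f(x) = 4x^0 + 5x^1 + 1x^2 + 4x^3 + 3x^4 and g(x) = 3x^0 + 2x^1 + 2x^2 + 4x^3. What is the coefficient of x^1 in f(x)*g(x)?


Cauchy product at x^1:
4*2 + 5*3
= 23

23


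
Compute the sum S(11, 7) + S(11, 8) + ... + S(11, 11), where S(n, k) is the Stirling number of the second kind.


By definition, S(n, k) counts partitions of an n-set into exactly k nonempty blocks.
Computing row n = 11 for k = 7..11:
S(11, k): 63987, 11880, 1155, 55, 1
Sum = 77078.

77078


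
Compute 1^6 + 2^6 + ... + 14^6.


This power sum has a closed form given by Faulhaber's formula
sum_{k=1}^{m} k^p = (1 / (p + 1)) * sum_{j=0}^{p} C(p + 1, j) B_j m^(p + 1 - j),
but for small m direct computation is fastest:
1 + 64 + 729 + 4096 + 15625 + 46656 + 117649 + 262144 + 531441 + 1000000 + 1771561 + 2985984 + 4826809 + 7529536 = 19092295.

19092295


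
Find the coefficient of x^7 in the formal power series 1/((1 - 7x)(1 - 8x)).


By partial fractions or Cauchy convolution:
The coefficient equals sum_{k=0}^{7} 7^k * 8^(7-k).
= 11012415

11012415


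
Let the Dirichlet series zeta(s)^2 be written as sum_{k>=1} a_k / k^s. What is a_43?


The Dirichlet convolution of the constant function 1 with itself gives (1 * 1)(k) = sum_{d | k} 1 = d(k), the number of positive divisors of k.
Since zeta(s) = sum_{k>=1} 1/k^s, we have zeta(s)^2 = sum_{k>=1} d(k)/k^s, so a_k = d(k).
For k = 43: the divisors are 1, 43.
Count = 2.

2


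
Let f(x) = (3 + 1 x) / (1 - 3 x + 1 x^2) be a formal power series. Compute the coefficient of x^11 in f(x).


Write f(x) = sum_{k>=0} a_k x^k. Multiplying both sides by 1 - 3 x + 1 x^2 gives
(1 - 3 x + 1 x^2) sum_{k>=0} a_k x^k = 3 + 1 x.
Matching coefficients:
 x^0: a_0 = 3
 x^1: a_1 - 3 a_0 = 1  =>  a_1 = 3*3 + 1 = 10
 x^k (k >= 2): a_k = 3 a_{k-1} - 1 a_{k-2}.
Iterating: a_2 = 27, a_3 = 71, a_4 = 186, a_5 = 487, a_6 = 1275, a_7 = 3338, a_8 = 8739, a_9 = 22879, a_10 = 59898, a_11 = 156815.
So the coefficient of x^11 is 156815.

156815


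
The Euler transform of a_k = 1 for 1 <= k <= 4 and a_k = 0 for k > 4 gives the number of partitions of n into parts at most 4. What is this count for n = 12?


Partitions of 12 into parts at most 4:
Using generating function (1-x)^(-1)(1-x^2)^(-1)...(1-x^4)^(-1),
the coefficient of x^12 = 34

34


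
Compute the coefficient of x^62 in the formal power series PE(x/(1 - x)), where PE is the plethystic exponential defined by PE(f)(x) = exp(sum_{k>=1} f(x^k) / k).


For f(x) = x/(1 - x) we have
sum_{k>=1} f(x^k) / k = sum_{k>=1} (1/k) * x^k / (1 - x^k) = sum_{k, m >= 1} x^(k m) / k,
which after exponentiating simplifies to
PE(x/(1 - x)) = prod_{k>=1} 1 / (1 - x^k).
This is the generating function for the partition function p(n), so the coefficient of x^62 is p(62).
Computing p(62) by dynamic programming over parts 1, 2, ..., 62: p(62) = 1300156.

1300156


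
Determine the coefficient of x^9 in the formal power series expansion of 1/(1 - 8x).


The geometric series identity gives 1/(1 - c x) = sum_{k>=0} c^k x^k, so the coefficient of x^k is c^k.
Here c = 8 and k = 9.
Computing: 8^9 = 134217728

134217728


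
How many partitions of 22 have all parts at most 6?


Using the generating function (1-x)^(-1)(1-x^2)^(-1)...(1-x^6)^(-1),
the coefficient of x^22 counts these restricted partitions.
Result = 391

391


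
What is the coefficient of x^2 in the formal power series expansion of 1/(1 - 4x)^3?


The general identity 1/(1 - c x)^r = sum_{k>=0} c^k C(k + r - 1, r - 1) x^k follows by substituting y = c x into 1/(1 - y)^r = sum_{k>=0} C(k + r - 1, r - 1) y^k.
For c = 4, r = 3, k = 2:
4^2 * C(4, 2) = 16 * 6 = 96.

96


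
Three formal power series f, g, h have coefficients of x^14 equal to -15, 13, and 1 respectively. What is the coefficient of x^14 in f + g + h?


Series addition is componentwise:
-15 + 13 + 1
= -1

-1
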